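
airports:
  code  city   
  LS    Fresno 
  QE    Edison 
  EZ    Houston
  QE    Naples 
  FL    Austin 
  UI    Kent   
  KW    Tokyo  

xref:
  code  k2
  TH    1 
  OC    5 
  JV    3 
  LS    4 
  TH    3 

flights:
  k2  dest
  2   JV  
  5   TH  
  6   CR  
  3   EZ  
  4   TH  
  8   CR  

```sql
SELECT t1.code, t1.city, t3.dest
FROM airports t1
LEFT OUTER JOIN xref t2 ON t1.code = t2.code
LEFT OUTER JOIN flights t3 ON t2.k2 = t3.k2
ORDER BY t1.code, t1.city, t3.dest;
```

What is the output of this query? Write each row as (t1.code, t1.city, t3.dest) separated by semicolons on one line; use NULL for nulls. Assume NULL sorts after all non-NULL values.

Step 1 — t1 LEFT JOIN t2 on code → 7 row(s).
Then LEFT JOIN `flights t3` on k2: each of those 7 rows is kept; rows whose t2.k2 has no match in t3 get NULL for t3's columns.

(EZ, Houston, NULL); (FL, Austin, NULL); (KW, Tokyo, NULL); (LS, Fresno, TH); (QE, Edison, NULL); (QE, Naples, NULL); (UI, Kent, NULL)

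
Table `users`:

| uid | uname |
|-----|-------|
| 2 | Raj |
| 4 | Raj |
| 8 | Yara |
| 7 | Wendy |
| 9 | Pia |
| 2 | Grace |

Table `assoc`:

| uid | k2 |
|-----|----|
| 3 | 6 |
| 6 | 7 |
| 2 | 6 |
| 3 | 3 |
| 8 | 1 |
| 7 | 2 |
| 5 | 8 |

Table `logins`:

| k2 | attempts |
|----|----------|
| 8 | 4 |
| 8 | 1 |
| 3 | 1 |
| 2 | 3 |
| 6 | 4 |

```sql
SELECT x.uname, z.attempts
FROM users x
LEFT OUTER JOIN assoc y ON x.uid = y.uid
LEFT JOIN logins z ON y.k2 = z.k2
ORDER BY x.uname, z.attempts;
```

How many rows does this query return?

Joins associate left-to-right: users LEFT JOIN assoc on uid gives 6 intermediate row(s).
Then LEFT JOIN `logins z` on k2: each of those 6 rows is kept; rows whose y.k2 has no match in z get NULL for z's columns.
Result: 6 row(s).

6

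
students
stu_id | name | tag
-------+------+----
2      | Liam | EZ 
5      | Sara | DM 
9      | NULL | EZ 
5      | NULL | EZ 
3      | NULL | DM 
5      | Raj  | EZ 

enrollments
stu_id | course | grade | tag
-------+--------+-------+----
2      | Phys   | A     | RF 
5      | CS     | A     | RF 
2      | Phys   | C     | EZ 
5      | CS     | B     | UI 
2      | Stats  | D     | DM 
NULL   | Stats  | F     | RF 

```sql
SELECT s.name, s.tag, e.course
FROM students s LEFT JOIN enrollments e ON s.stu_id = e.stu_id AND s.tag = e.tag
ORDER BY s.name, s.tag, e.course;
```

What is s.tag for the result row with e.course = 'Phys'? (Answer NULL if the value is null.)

LEFT JOIN keeps every row from `students`; unmatched rows get NULL for `enrollments`'s columns.
Matching on s.stu_id = e.stu_id AND s.tag = e.tag. A NULL in a compared column never satisfies the condition.
- s (stu_id=2, tag=EZ) pairs with 1 row(s) of e.
- s (stu_id=5, tag=DM) has no partner → padded with NULL.
- s (stu_id=9, tag=EZ) has no partner → padded with NULL.
- s (stu_id=5, tag=EZ) has no partner → padded with NULL.
- s (stu_id=3, tag=DM) has no partner → padded with NULL.
- s (stu_id=5, tag=EZ) has no partner → padded with NULL.

EZ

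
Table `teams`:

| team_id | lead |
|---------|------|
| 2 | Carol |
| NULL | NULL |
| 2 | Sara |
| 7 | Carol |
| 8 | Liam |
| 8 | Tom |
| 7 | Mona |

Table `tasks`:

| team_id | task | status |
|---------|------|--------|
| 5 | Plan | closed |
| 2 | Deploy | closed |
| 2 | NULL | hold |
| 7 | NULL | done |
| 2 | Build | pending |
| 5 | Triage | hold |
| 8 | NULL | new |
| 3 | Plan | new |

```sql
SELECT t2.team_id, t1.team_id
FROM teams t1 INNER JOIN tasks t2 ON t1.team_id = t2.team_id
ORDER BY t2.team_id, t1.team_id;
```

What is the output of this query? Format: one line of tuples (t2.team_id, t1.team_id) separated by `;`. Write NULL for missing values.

(2, 2); (2, 2); (2, 2); (2, 2); (2, 2); (2, 2); (7, 7); (7, 7); (8, 8); (8, 8)

INNER JOIN keeps only pairs where the ON condition holds.
Matching on t1.team_id = t2.team_id. A NULL in a compared column never satisfies the condition.
Matched pairs: 10.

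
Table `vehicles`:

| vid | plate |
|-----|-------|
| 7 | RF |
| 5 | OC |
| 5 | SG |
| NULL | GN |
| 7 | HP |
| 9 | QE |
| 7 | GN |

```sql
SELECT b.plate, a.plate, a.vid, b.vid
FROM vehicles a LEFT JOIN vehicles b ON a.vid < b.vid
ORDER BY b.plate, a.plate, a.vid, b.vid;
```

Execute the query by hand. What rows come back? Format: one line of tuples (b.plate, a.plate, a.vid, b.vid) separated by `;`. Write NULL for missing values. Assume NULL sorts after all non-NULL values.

(GN, OC, 5, 7); (GN, SG, 5, 7); (HP, OC, 5, 7); (HP, SG, 5, 7); (QE, GN, 7, 9); (QE, HP, 7, 9); (QE, OC, 5, 9); (QE, RF, 7, 9); (QE, SG, 5, 9); (RF, OC, 5, 7); (RF, SG, 5, 7); (NULL, GN, NULL, NULL); (NULL, QE, 9, NULL)

LEFT JOIN keeps every row from `vehicles a`; unmatched rows get NULL for `vehicles b`'s columns.
Matching on a.vid < b.vid. A NULL in a compared column never satisfies the condition.
- vid=7: 1 matching b row(s), so 1 row(s) emitted.
- vid=5: 4 matching b row(s), so 4 row(s) emitted.
- vid=5: 4 matching b row(s), so 4 row(s) emitted.
- vid=NULL: no b row matches, row kept with b columns NULL.
- vid=7: 1 matching b row(s), so 1 row(s) emitted.
- vid=9: no b row matches, row kept with b columns NULL.
- vid=7: 1 matching b row(s), so 1 row(s) emitted.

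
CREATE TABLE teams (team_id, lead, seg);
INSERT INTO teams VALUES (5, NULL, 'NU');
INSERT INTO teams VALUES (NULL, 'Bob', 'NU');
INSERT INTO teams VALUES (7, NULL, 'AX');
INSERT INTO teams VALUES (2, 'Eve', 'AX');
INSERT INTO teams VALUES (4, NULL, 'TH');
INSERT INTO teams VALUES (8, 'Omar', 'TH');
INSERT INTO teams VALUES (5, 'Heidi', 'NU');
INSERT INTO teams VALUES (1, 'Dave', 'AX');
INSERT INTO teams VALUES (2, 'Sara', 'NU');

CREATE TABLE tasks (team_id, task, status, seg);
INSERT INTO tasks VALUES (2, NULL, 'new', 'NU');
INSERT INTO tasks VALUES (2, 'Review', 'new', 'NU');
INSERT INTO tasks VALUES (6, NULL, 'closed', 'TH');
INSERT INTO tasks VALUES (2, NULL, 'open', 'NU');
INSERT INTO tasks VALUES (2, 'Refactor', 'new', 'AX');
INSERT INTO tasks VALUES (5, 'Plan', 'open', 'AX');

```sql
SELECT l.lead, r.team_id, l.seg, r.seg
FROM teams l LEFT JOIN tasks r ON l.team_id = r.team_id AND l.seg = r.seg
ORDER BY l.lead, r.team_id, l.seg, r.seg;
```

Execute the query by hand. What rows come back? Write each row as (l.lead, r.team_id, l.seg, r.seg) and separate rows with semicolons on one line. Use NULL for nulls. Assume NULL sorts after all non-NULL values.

LEFT JOIN keeps every row from `teams`; unmatched rows get NULL for `tasks`'s columns.
Matching on l.team_id = r.team_id AND l.seg = r.seg. A NULL in a compared column never satisfies the condition.
- l row (team_id=5, seg=NU): no match → kept, r columns NULL.
- l row (team_id=NULL, seg=NU): no match → kept, r columns NULL.
- l row (team_id=7, seg=AX): no match → kept, r columns NULL.
- l row (team_id=2, seg=AX): matches 1 r row(s) → 1 output row(s).
- l row (team_id=4, seg=TH): no match → kept, r columns NULL.
- l row (team_id=8, seg=TH): no match → kept, r columns NULL.
- l row (team_id=5, seg=NU): no match → kept, r columns NULL.
- l row (team_id=1, seg=AX): no match → kept, r columns NULL.
- l row (team_id=2, seg=NU): matches 3 r row(s) → 3 output row(s).

(Bob, NULL, NU, NULL); (Dave, NULL, AX, NULL); (Eve, 2, AX, AX); (Heidi, NULL, NU, NULL); (Omar, NULL, TH, NULL); (Sara, 2, NU, NU); (Sara, 2, NU, NU); (Sara, 2, NU, NU); (NULL, NULL, AX, NULL); (NULL, NULL, NU, NULL); (NULL, NULL, TH, NULL)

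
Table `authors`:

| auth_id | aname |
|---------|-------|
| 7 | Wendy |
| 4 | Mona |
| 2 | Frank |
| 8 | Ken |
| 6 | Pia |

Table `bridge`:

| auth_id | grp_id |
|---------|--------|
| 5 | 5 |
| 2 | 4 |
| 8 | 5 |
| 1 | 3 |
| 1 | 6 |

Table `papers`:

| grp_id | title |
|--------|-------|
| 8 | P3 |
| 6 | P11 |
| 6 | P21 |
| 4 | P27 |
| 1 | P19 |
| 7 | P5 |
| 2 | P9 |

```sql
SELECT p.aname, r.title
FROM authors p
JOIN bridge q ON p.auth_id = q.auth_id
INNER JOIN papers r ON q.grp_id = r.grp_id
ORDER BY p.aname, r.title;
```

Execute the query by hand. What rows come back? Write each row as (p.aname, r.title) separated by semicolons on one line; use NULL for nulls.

Evaluate left to right. First `authors p INNER JOIN bridge q` on auth_id: 2 row(s).
Then INNER JOIN `papers r` on grp_id: keep only rows whose q.grp_id appears in r.

(Frank, P27)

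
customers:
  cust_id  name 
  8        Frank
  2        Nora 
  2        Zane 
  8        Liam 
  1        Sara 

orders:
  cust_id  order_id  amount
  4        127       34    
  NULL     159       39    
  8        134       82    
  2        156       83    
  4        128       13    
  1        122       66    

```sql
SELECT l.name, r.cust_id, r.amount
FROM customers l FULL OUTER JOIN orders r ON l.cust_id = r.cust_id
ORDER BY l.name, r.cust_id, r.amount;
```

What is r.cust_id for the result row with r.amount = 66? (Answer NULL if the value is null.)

FULL OUTER JOIN keeps every row from both sides; unmatched rows get NULL for the other side's columns.
Matching on l.cust_id = r.cust_id. A NULL in a compared column never satisfies the condition.
- cust_id=8: 1 matching r row(s), so 1 row(s) emitted.
- cust_id=2: 1 matching r row(s), so 1 row(s) emitted.
- cust_id=2: 1 matching r row(s), so 1 row(s) emitted.
- cust_id=8: 1 matching r row(s), so 1 row(s) emitted.
- cust_id=1: 1 matching r row(s), so 1 row(s) emitted.
- 3 row(s) from r found no l partner → padded with NULL.

1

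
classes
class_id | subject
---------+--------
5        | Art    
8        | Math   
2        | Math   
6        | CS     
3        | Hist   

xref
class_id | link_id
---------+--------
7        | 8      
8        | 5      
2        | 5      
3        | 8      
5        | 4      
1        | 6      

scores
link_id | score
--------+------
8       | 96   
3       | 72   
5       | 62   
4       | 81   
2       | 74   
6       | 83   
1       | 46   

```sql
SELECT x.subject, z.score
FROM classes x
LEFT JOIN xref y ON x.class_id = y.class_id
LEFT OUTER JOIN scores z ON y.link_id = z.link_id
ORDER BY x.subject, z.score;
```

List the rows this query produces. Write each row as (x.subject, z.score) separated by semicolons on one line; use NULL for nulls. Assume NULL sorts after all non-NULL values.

(Art, 81); (CS, NULL); (Hist, 96); (Math, 62); (Math, 62)

Evaluate left to right. First `classes x LEFT JOIN xref y` on class_id: 5 row(s).
Then LEFT JOIN `scores z` on link_id: each of those 5 rows is kept; rows whose y.link_id has no match in z get NULL for z's columns.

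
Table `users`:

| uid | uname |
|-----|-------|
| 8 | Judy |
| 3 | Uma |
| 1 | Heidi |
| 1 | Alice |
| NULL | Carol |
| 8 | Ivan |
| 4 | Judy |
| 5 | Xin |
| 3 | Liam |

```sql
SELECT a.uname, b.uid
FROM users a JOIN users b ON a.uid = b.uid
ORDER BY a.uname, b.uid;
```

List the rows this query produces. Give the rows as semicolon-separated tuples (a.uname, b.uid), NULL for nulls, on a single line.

(Alice, 1); (Alice, 1); (Heidi, 1); (Heidi, 1); (Ivan, 8); (Ivan, 8); (Judy, 4); (Judy, 8); (Judy, 8); (Liam, 3); (Liam, 3); (Uma, 3); (Uma, 3); (Xin, 5)

INNER JOIN keeps only pairs where the ON condition holds.
Matching on a.uid = b.uid. A NULL in a compared column never satisfies the condition.
Matched pairs: 14.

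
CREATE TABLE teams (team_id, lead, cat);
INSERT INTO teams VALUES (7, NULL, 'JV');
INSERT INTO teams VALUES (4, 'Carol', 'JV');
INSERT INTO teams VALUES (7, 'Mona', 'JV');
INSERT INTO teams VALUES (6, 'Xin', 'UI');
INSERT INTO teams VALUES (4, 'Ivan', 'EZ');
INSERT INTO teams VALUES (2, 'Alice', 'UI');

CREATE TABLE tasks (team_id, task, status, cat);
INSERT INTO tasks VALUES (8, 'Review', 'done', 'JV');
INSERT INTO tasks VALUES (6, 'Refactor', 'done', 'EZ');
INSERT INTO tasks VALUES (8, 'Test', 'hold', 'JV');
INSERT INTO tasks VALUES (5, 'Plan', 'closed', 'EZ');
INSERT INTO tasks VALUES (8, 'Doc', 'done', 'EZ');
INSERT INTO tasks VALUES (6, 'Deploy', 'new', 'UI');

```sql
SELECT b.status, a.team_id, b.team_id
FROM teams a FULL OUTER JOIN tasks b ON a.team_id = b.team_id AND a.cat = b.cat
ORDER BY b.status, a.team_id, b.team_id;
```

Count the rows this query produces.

11

FULL OUTER JOIN keeps every row from both sides; unmatched rows get NULL for the other side's columns.
Matching on a.team_id = b.team_id AND a.cat = b.cat.
- a[0] team_id=7, cat=JV → no match; kept with NULLs on the b side.
- a[1] team_id=4, cat=JV → no match; kept with NULLs on the b side.
- a[2] team_id=7, cat=JV → no match; kept with NULLs on the b side.
- a[3] team_id=6, cat=UI → 1 match(es) in b → 1 row(s).
- a[4] team_id=4, cat=EZ → no match; kept with NULLs on the b side.
- a[5] team_id=2, cat=UI → no match; kept with NULLs on the b side.
- 5 row(s) from b found no a partner → padded with NULL.
Total: 1 matched + 10 padded = 11 rows.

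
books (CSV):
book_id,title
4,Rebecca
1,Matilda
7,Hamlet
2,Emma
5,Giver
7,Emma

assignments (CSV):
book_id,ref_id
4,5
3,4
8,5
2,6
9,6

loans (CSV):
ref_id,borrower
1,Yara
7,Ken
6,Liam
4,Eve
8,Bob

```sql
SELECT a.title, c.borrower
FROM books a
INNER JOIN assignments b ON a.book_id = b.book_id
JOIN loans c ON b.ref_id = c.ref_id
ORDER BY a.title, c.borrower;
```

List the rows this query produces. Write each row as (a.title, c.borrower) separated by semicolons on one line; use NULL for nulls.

Step 1 — a INNER JOIN b on book_id → 2 row(s).
Then INNER JOIN `loans c` on ref_id: keep only rows whose b.ref_id appears in c.

(Emma, Liam)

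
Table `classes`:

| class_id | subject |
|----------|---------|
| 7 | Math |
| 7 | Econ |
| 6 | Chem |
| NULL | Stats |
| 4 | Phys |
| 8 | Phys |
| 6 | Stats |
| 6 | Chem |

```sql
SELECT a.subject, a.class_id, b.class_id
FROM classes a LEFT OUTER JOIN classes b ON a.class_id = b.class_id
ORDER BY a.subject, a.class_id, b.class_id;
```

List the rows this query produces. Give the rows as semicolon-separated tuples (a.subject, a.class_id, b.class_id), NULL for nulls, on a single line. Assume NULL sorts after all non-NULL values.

LEFT JOIN keeps every row from `classes a`; unmatched rows get NULL for `classes b`'s columns.
Matching on a.class_id = b.class_id. A NULL in a compared column never satisfies the condition.
- a[0] class_id=7 → 2 match(es) in b → 2 row(s).
- a[1] class_id=7 → 2 match(es) in b → 2 row(s).
- a[2] class_id=6 → 3 match(es) in b → 3 row(s).
- a[3] class_id=NULL → no match; kept with NULLs on the b side.
- a[4] class_id=4 → 1 match(es) in b → 1 row(s).
- a[5] class_id=8 → 1 match(es) in b → 1 row(s).
- a[6] class_id=6 → 3 match(es) in b → 3 row(s).
- a[7] class_id=6 → 3 match(es) in b → 3 row(s).

(Chem, 6, 6); (Chem, 6, 6); (Chem, 6, 6); (Chem, 6, 6); (Chem, 6, 6); (Chem, 6, 6); (Econ, 7, 7); (Econ, 7, 7); (Math, 7, 7); (Math, 7, 7); (Phys, 4, 4); (Phys, 8, 8); (Stats, 6, 6); (Stats, 6, 6); (Stats, 6, 6); (Stats, NULL, NULL)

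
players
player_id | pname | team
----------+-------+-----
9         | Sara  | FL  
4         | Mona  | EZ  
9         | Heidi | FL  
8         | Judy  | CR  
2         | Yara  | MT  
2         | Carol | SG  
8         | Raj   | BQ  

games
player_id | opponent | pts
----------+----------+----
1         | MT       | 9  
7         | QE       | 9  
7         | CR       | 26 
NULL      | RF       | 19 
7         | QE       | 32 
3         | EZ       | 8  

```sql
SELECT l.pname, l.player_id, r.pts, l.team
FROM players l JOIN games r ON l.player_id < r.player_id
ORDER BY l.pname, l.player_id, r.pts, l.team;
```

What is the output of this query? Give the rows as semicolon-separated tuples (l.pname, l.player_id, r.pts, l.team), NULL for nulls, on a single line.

(Carol, 2, 8, SG); (Carol, 2, 9, SG); (Carol, 2, 26, SG); (Carol, 2, 32, SG); (Mona, 4, 9, EZ); (Mona, 4, 26, EZ); (Mona, 4, 32, EZ); (Yara, 2, 8, MT); (Yara, 2, 9, MT); (Yara, 2, 26, MT); (Yara, 2, 32, MT)

INNER JOIN keeps only pairs where the ON condition holds.
Matching on l.player_id < r.player_id. A NULL in a compared column never satisfies the condition.
- player_id=9: no matching r row, dropped.
- player_id=4: 3 matching r row(s), so 3 row(s) emitted.
- player_id=9: no matching r row, dropped.
- player_id=8: no matching r row, dropped.
- player_id=2: 4 matching r row(s), so 4 row(s) emitted.
- player_id=2: 4 matching r row(s), so 4 row(s) emitted.
- player_id=8: no matching r row, dropped.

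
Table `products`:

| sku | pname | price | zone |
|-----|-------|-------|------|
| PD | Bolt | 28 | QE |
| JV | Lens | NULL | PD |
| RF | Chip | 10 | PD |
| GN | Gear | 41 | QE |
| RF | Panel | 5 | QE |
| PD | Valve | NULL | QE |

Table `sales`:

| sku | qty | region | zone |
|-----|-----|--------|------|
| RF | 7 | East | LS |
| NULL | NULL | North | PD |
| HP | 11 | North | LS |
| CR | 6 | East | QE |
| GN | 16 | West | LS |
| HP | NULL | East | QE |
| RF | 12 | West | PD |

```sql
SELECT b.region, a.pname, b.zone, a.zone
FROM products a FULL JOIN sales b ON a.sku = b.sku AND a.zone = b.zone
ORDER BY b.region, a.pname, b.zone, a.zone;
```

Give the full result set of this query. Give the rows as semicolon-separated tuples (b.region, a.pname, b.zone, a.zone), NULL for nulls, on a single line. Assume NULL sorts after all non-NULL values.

FULL OUTER JOIN keeps every row from both sides; unmatched rows get NULL for the other side's columns.
Matching on a.sku = b.sku AND a.zone = b.zone. A NULL in a compared column never satisfies the condition.
Matched pairs: 1; unmatched a rows kept: 5; unmatched b rows kept: 6.

(East, NULL, LS, NULL); (East, NULL, QE, NULL); (East, NULL, QE, NULL); (North, NULL, LS, NULL); (North, NULL, PD, NULL); (West, Chip, PD, PD); (West, NULL, LS, NULL); (NULL, Bolt, NULL, QE); (NULL, Gear, NULL, QE); (NULL, Lens, NULL, PD); (NULL, Panel, NULL, QE); (NULL, Valve, NULL, QE)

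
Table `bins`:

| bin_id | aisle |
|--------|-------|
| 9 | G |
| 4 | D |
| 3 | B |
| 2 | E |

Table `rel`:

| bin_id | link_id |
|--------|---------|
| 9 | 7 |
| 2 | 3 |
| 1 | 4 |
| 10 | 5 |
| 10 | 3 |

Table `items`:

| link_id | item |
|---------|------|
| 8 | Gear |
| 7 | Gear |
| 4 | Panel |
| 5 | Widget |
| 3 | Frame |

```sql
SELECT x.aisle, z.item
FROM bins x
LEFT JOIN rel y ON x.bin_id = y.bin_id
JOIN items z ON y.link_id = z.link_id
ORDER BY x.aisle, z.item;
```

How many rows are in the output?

2

Joins associate left-to-right: bins LEFT JOIN rel on bin_id gives 4 intermediate row(s).
Then INNER JOIN `items z` on link_id: keep only rows whose y.link_id appears in z.
Result: 2 row(s).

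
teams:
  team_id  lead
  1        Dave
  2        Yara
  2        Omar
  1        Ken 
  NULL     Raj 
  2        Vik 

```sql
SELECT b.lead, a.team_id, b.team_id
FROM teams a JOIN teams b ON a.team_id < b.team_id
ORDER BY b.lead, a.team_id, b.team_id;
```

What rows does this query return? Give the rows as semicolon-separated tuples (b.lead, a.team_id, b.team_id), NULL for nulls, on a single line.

(Omar, 1, 2); (Omar, 1, 2); (Vik, 1, 2); (Vik, 1, 2); (Yara, 1, 2); (Yara, 1, 2)

INNER JOIN keeps only pairs where the ON condition holds.
Matching on a.team_id < b.team_id. A NULL in a compared column never satisfies the condition.
- team_id=1: 3 matching b row(s), so 3 row(s) emitted.
- team_id=2: no matching b row, dropped.
- team_id=2: no matching b row, dropped.
- team_id=1: 3 matching b row(s), so 3 row(s) emitted.
- team_id=NULL: no matching b row, dropped.
- team_id=2: no matching b row, dropped.
After projecting and ordering:
b.lead | a.team_id | b.team_id
Omar | 1 | 2
Omar | 1 | 2
Vik | 1 | 2
Vik | 1 | 2
Yara | 1 | 2
Yara | 1 | 2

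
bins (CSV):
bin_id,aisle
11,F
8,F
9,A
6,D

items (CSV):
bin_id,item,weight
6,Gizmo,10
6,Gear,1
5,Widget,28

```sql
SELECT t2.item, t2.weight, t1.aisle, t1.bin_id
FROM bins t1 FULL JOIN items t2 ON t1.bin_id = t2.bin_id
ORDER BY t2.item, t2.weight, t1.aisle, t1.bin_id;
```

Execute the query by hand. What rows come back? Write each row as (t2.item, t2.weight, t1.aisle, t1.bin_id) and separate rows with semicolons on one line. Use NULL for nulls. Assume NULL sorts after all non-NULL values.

(Gear, 1, D, 6); (Gizmo, 10, D, 6); (Widget, 28, NULL, NULL); (NULL, NULL, A, 9); (NULL, NULL, F, 8); (NULL, NULL, F, 11)

FULL OUTER JOIN keeps every row from both sides; unmatched rows get NULL for the other side's columns.
Matching on t1.bin_id = t2.bin_id.
- t1 row (bin_id=11): no match → kept, t2 columns NULL.
- t1 row (bin_id=8): no match → kept, t2 columns NULL.
- t1 row (bin_id=9): no match → kept, t2 columns NULL.
- t1 row (bin_id=6): matches 2 t2 row(s) → 2 output row(s).
- plus 1 unmatched t2 row(s), each kept with NULL t1 columns.
After projecting and ordering:
t2.item | t2.weight | t1.aisle | t1.bin_id
Gear | 1 | D | 6
Gizmo | 10 | D | 6
Widget | 28 | NULL | NULL
NULL | NULL | A | 9
NULL | NULL | F | 8
NULL | NULL | F | 11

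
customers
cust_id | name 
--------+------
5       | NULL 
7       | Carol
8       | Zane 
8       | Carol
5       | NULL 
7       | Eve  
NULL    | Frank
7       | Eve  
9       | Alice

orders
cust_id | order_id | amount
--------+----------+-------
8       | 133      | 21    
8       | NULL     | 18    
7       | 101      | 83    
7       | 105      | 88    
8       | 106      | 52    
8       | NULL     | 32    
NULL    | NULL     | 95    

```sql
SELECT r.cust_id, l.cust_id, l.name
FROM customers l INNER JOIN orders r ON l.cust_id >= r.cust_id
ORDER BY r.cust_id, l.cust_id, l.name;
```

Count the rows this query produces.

24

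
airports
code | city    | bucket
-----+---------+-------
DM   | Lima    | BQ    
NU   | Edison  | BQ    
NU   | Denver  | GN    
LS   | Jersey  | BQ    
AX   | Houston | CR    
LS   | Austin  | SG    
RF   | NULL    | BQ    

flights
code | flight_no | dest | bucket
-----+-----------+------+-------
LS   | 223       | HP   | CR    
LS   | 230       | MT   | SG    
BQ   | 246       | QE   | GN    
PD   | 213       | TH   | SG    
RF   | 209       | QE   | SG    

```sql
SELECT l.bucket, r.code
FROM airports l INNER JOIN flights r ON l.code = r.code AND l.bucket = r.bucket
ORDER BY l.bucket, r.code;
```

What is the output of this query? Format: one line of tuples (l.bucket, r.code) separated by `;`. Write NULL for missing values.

(SG, LS)

INNER JOIN keeps only pairs where the ON condition holds.
Matching on l.code = r.code AND l.bucket = r.bucket.
- l row (code=DM, bucket=BQ): no match → dropped.
- l row (code=NU, bucket=BQ): no match → dropped.
- l row (code=NU, bucket=GN): no match → dropped.
- l row (code=LS, bucket=BQ): no match → dropped.
- l row (code=AX, bucket=CR): no match → dropped.
- l row (code=LS, bucket=SG): matches 1 r row(s) → 1 output row(s).
- l row (code=RF, bucket=BQ): no match → dropped.
After projecting and ordering:
l.bucket | r.code
SG | LS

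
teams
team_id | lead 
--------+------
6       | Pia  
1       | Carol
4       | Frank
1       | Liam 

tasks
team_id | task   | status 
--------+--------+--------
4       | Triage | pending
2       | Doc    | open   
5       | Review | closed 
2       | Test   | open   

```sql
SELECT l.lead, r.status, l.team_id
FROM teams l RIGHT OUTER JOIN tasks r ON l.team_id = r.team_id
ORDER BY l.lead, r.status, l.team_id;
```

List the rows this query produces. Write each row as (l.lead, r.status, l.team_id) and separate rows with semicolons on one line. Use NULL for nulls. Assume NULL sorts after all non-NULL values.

RIGHT JOIN keeps every row from `tasks`; unmatched rows get NULL for `teams`'s columns.
Matching on l.team_id = r.team_id.
Matched pairs: 1; unmatched r rows kept: 3.

(Frank, pending, 4); (NULL, closed, NULL); (NULL, open, NULL); (NULL, open, NULL)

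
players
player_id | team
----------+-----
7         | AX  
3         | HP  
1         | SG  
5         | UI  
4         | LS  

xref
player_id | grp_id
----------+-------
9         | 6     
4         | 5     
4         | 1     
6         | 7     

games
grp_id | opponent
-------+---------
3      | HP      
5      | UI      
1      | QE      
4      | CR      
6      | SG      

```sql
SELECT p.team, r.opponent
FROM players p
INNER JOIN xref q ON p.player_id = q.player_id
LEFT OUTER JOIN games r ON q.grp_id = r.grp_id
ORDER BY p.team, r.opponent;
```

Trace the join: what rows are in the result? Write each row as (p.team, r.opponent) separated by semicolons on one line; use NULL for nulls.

Joins associate left-to-right: players INNER JOIN xref on player_id gives 2 intermediate row(s).
Then LEFT JOIN `games r` on grp_id: each of those 2 rows is kept; rows whose q.grp_id has no match in r get NULL for r's columns.

(LS, QE); (LS, UI)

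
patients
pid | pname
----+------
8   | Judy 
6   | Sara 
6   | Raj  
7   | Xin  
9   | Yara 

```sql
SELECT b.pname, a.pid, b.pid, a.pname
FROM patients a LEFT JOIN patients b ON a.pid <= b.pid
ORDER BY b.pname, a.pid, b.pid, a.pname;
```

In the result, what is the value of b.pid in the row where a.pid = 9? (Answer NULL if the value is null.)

9

LEFT JOIN keeps every row from `patients a`; unmatched rows get NULL for `patients b`'s columns.
Matching on a.pid <= b.pid.
- a row (pid=8): matches 2 b row(s) → 2 output row(s).
- a row (pid=6): matches 5 b row(s) → 5 output row(s).
- a row (pid=6): matches 5 b row(s) → 5 output row(s).
- a row (pid=7): matches 3 b row(s) → 3 output row(s).
- a row (pid=9): matches 1 b row(s) → 1 output row(s).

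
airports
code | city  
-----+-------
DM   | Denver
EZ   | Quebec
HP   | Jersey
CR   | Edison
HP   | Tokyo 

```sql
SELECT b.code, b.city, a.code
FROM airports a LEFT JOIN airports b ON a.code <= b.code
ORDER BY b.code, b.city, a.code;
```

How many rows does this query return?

LEFT JOIN keeps every row from `airports a`; unmatched rows get NULL for `airports b`'s columns.
Matching on a.code <= b.code.
Matched pairs: 16; unmatched a rows kept: 0.
Total: 16 rows.

16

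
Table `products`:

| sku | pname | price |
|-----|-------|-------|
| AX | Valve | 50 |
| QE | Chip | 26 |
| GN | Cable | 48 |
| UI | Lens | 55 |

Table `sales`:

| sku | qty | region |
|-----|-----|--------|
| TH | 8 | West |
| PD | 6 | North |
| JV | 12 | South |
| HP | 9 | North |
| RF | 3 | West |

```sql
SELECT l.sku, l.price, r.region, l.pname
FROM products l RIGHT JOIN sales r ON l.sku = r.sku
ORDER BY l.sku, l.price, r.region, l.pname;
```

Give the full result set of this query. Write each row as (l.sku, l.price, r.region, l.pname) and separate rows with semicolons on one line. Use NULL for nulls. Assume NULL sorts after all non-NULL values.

RIGHT JOIN keeps every row from `sales`; unmatched rows get NULL for `products`'s columns.
Matching on l.sku = r.sku.
- l row (sku=AX): no match.
- l row (sku=QE): no match.
- l row (sku=GN): no match.
- l row (sku=UI): no match.
- 5 row(s) from r found no l partner → padded with NULL.
After projecting and ordering:
l.sku | l.price | r.region | l.pname
NULL | NULL | North | NULL
NULL | NULL | North | NULL
NULL | NULL | South | NULL
NULL | NULL | West | NULL
NULL | NULL | West | NULL

(NULL, NULL, North, NULL); (NULL, NULL, North, NULL); (NULL, NULL, South, NULL); (NULL, NULL, West, NULL); (NULL, NULL, West, NULL)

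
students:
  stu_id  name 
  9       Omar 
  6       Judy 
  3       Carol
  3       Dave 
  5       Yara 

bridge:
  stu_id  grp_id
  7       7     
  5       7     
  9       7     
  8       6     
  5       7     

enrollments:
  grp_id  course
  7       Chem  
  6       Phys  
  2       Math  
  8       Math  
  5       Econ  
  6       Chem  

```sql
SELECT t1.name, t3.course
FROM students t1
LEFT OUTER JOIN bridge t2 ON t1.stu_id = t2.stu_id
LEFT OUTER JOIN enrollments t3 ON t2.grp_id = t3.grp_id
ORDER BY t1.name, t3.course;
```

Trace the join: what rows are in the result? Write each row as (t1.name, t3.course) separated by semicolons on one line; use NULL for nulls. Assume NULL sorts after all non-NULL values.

Joins associate left-to-right: students LEFT JOIN bridge on stu_id gives 6 intermediate row(s).
Then LEFT JOIN `enrollments t3` on grp_id: each of those 6 rows is kept; rows whose t2.grp_id has no match in t3 get NULL for t3's columns.

(Carol, NULL); (Dave, NULL); (Judy, NULL); (Omar, Chem); (Yara, Chem); (Yara, Chem)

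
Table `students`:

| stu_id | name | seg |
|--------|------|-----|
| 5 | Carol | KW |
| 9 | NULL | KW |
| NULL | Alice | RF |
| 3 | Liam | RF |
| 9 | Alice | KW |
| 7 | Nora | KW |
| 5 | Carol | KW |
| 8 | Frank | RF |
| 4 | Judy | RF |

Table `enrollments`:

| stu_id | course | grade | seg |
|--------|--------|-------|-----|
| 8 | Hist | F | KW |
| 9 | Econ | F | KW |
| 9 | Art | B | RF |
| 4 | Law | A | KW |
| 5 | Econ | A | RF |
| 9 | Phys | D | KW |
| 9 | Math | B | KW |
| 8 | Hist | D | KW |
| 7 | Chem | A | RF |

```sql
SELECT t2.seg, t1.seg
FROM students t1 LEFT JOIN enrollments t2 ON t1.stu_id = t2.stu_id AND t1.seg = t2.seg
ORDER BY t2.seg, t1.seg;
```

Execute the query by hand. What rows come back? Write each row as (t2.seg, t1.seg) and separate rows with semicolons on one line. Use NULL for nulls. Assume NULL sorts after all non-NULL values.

(KW, KW); (KW, KW); (KW, KW); (KW, KW); (KW, KW); (KW, KW); (NULL, KW); (NULL, KW); (NULL, KW); (NULL, RF); (NULL, RF); (NULL, RF); (NULL, RF)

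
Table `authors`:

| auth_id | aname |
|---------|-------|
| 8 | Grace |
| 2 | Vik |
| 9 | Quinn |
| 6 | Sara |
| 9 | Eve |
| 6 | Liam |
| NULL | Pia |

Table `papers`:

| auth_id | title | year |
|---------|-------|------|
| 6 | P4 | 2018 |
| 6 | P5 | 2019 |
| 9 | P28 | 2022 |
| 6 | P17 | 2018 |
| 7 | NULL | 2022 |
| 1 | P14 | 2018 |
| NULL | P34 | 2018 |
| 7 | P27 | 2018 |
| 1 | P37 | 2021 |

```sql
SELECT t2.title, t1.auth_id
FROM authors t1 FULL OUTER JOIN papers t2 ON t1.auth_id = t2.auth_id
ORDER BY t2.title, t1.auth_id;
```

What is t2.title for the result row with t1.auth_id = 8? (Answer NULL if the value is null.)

FULL OUTER JOIN keeps every row from both sides; unmatched rows get NULL for the other side's columns.
Matching on t1.auth_id = t2.auth_id. A NULL in a compared column never satisfies the condition.
Matched pairs: 8; unmatched t1 rows kept: 3; unmatched t2 rows kept: 5.

NULL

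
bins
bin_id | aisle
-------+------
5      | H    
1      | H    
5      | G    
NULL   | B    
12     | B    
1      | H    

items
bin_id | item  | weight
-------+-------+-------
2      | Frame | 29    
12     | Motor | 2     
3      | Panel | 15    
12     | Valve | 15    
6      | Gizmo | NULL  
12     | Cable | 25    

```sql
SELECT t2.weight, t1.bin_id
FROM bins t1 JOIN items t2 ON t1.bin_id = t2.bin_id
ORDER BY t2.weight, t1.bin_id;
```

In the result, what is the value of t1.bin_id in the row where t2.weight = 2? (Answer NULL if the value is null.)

INNER JOIN keeps only pairs where the ON condition holds.
Matching on t1.bin_id = t2.bin_id. A NULL in a compared column never satisfies the condition.
- bin_id=5: no matching t2 row, dropped.
- bin_id=1: no matching t2 row, dropped.
- bin_id=5: no matching t2 row, dropped.
- bin_id=NULL: no matching t2 row, dropped.
- bin_id=12: 3 matching t2 row(s), so 3 row(s) emitted.
- bin_id=1: no matching t2 row, dropped.

12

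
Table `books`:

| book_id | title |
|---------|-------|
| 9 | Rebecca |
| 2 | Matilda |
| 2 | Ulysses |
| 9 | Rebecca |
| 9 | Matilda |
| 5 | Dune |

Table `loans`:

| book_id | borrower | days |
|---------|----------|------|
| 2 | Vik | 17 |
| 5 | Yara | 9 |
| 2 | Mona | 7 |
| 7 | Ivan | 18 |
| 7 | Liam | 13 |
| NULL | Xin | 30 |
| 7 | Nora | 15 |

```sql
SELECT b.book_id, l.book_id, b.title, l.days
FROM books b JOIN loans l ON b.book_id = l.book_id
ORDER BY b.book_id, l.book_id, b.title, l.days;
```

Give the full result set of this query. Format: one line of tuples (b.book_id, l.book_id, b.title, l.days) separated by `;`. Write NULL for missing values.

INNER JOIN keeps only pairs where the ON condition holds.
Matching on b.book_id = l.book_id. A NULL in a compared column never satisfies the condition.
Matched pairs: 5.

(2, 2, Matilda, 7); (2, 2, Matilda, 17); (2, 2, Ulysses, 7); (2, 2, Ulysses, 17); (5, 5, Dune, 9)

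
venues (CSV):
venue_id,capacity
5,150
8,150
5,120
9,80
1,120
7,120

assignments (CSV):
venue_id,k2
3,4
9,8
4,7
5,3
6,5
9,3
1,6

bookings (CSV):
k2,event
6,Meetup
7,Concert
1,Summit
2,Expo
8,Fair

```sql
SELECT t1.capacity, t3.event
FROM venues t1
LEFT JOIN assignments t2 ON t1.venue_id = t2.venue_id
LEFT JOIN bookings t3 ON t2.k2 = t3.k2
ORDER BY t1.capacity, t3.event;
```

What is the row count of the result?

7

Joins associate left-to-right: venues LEFT JOIN assignments on venue_id gives 7 intermediate row(s).
Then LEFT JOIN `bookings t3` on k2: each of those 7 rows is kept; rows whose t2.k2 has no match in t3 get NULL for t3's columns.
Result: 7 row(s).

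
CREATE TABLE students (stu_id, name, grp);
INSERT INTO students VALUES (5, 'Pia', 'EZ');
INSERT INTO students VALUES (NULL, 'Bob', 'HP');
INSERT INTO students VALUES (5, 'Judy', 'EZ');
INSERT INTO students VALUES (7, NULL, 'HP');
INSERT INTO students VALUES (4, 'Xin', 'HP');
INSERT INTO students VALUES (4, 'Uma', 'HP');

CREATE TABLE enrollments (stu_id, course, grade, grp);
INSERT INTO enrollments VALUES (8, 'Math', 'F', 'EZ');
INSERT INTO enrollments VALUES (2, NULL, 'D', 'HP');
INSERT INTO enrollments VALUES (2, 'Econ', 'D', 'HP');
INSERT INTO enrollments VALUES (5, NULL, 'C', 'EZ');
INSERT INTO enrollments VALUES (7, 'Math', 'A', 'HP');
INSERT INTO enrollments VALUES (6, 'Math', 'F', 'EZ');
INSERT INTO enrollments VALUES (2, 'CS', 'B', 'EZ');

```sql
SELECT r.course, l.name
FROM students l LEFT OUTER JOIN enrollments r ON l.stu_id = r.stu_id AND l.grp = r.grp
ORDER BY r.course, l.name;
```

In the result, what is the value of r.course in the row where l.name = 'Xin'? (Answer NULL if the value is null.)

NULL

LEFT JOIN keeps every row from `students`; unmatched rows get NULL for `enrollments`'s columns.
Matching on l.stu_id = r.stu_id AND l.grp = r.grp. A NULL in a compared column never satisfies the condition.
Matched pairs: 3; unmatched l rows kept: 3.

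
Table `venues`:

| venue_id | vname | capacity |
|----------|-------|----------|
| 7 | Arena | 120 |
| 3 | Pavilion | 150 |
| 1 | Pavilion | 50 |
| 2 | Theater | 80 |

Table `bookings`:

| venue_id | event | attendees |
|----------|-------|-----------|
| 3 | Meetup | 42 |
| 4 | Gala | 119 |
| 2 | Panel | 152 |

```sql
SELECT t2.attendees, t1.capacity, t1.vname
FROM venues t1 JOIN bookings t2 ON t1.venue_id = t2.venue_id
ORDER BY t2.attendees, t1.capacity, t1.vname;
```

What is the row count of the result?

2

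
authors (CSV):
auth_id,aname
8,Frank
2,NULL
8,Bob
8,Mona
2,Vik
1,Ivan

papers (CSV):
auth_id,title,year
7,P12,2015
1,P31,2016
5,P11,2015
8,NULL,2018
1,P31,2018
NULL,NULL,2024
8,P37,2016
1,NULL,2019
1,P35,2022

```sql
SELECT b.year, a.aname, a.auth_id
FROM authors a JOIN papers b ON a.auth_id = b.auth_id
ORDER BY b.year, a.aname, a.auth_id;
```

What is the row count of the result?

10

INNER JOIN keeps only pairs where the ON condition holds.
Matching on a.auth_id = b.auth_id. A NULL in a compared column never satisfies the condition.
Matched pairs: 10.
Total: 10 rows.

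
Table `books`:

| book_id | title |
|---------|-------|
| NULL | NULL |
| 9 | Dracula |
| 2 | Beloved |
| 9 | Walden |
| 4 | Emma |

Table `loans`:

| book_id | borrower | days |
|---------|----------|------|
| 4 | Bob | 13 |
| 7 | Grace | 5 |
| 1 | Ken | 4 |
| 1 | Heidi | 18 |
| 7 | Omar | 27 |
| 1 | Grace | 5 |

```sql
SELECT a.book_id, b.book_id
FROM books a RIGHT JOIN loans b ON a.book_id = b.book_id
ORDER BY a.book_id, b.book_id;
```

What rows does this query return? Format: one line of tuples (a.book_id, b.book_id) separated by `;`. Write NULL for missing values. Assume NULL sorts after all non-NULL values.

RIGHT JOIN keeps every row from `loans`; unmatched rows get NULL for `books`'s columns.
Matching on a.book_id = b.book_id. A NULL in a compared column never satisfies the condition.
- a (book_id=NULL) has no partner in b.
- a (book_id=9) has no partner in b.
- a (book_id=2) has no partner in b.
- a (book_id=9) has no partner in b.
- a (book_id=4) pairs with 1 row(s) of b.
- 5 b row(s) had no a match → kept, a columns NULL.
After projecting and ordering:
a.book_id | b.book_id
4 | 4
NULL | 1
NULL | 1
NULL | 1
NULL | 7
NULL | 7

(4, 4); (NULL, 1); (NULL, 1); (NULL, 1); (NULL, 7); (NULL, 7)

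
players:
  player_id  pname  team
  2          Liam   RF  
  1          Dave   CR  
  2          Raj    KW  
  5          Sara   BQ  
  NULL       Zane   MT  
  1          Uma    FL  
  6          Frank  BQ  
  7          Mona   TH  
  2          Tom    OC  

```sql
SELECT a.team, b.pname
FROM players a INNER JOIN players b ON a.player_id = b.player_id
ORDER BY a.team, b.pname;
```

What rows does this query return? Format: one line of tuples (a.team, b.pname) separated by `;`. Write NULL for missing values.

(BQ, Frank); (BQ, Sara); (CR, Dave); (CR, Uma); (FL, Dave); (FL, Uma); (KW, Liam); (KW, Raj); (KW, Tom); (OC, Liam); (OC, Raj); (OC, Tom); (RF, Liam); (RF, Raj); (RF, Tom); (TH, Mona)

INNER JOIN keeps only pairs where the ON condition holds.
Matching on a.player_id = b.player_id. A NULL in a compared column never satisfies the condition.
- a row (player_id=2): matches 3 b row(s) → 3 output row(s).
- a row (player_id=1): matches 2 b row(s) → 2 output row(s).
- a row (player_id=2): matches 3 b row(s) → 3 output row(s).
- a row (player_id=5): matches 1 b row(s) → 1 output row(s).
- a row (player_id=NULL): no match → dropped.
- a row (player_id=1): matches 2 b row(s) → 2 output row(s).
- a row (player_id=6): matches 1 b row(s) → 1 output row(s).
- a row (player_id=7): matches 1 b row(s) → 1 output row(s).
- a row (player_id=2): matches 3 b row(s) → 3 output row(s).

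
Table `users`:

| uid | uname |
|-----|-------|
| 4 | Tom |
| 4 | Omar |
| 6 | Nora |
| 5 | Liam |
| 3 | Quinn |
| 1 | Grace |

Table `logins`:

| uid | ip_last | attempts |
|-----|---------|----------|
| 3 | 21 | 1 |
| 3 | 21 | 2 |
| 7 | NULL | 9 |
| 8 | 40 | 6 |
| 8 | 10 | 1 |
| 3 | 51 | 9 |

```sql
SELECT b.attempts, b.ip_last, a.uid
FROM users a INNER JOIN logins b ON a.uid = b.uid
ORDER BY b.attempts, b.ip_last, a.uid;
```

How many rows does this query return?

3

INNER JOIN keeps only pairs where the ON condition holds.
Matching on a.uid = b.uid.
- a row (uid=4): no match → dropped.
- a row (uid=4): no match → dropped.
- a row (uid=6): no match → dropped.
- a row (uid=5): no match → dropped.
- a row (uid=3): matches 3 b row(s) → 3 output row(s).
- a row (uid=1): no match → dropped.
Total: 3 rows.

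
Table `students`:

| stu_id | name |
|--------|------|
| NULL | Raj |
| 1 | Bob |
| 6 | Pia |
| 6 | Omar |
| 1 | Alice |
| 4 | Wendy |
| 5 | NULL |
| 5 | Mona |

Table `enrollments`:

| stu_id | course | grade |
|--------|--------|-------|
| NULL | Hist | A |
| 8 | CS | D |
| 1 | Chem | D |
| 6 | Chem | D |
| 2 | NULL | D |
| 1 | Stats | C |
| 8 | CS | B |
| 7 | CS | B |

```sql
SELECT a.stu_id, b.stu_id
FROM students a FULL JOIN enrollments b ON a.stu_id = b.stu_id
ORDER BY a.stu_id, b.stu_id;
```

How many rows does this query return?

15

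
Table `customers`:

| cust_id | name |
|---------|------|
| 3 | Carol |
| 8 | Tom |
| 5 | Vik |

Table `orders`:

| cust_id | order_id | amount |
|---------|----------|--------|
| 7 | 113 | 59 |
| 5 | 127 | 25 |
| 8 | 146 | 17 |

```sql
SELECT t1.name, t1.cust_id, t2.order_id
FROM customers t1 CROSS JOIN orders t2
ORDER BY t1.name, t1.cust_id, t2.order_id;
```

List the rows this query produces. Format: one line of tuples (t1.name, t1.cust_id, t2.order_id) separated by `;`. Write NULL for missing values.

CROSS JOIN pairs every row of `customers` with every row of `orders`: 3 × 3 = 9 rows.

(Carol, 3, 113); (Carol, 3, 127); (Carol, 3, 146); (Tom, 8, 113); (Tom, 8, 127); (Tom, 8, 146); (Vik, 5, 113); (Vik, 5, 127); (Vik, 5, 146)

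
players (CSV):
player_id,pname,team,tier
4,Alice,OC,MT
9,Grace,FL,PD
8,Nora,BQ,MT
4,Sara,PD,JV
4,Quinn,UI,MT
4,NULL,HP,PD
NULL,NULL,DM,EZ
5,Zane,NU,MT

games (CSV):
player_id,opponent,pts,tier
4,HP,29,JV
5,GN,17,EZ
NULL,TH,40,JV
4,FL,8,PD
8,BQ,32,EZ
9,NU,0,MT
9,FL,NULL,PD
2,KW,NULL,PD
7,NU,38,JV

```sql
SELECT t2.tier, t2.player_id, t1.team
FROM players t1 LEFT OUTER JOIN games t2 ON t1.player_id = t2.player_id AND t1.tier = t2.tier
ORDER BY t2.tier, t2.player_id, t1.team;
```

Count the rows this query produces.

8

LEFT JOIN keeps every row from `players`; unmatched rows get NULL for `games`'s columns.
Matching on t1.player_id = t2.player_id AND t1.tier = t2.tier. A NULL in a compared column never satisfies the condition.
- t1 row (player_id=4, tier=MT): no match → kept, t2 columns NULL.
- t1 row (player_id=9, tier=PD): matches 1 t2 row(s) → 1 output row(s).
- t1 row (player_id=8, tier=MT): no match → kept, t2 columns NULL.
- t1 row (player_id=4, tier=JV): matches 1 t2 row(s) → 1 output row(s).
- t1 row (player_id=4, tier=MT): no match → kept, t2 columns NULL.
- t1 row (player_id=4, tier=PD): matches 1 t2 row(s) → 1 output row(s).
- t1 row (player_id=NULL, tier=EZ): no match → kept, t2 columns NULL.
- t1 row (player_id=5, tier=MT): no match → kept, t2 columns NULL.
Total: 3 matched + 5 padded = 8 rows.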